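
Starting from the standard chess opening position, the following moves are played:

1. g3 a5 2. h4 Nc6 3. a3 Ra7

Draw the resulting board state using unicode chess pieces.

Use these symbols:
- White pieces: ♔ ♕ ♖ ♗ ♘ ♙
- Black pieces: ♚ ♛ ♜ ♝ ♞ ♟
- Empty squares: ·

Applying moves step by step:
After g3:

♜ ♞ ♝ ♛ ♚ ♝ ♞ ♜
♟ ♟ ♟ ♟ ♟ ♟ ♟ ♟
· · · · · · · ·
· · · · · · · ·
· · · · · · · ·
· · · · · · ♙ ·
♙ ♙ ♙ ♙ ♙ ♙ · ♙
♖ ♘ ♗ ♕ ♔ ♗ ♘ ♖


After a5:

♜ ♞ ♝ ♛ ♚ ♝ ♞ ♜
· ♟ ♟ ♟ ♟ ♟ ♟ ♟
· · · · · · · ·
♟ · · · · · · ·
· · · · · · · ·
· · · · · · ♙ ·
♙ ♙ ♙ ♙ ♙ ♙ · ♙
♖ ♘ ♗ ♕ ♔ ♗ ♘ ♖


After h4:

♜ ♞ ♝ ♛ ♚ ♝ ♞ ♜
· ♟ ♟ ♟ ♟ ♟ ♟ ♟
· · · · · · · ·
♟ · · · · · · ·
· · · · · · · ♙
· · · · · · ♙ ·
♙ ♙ ♙ ♙ ♙ ♙ · ·
♖ ♘ ♗ ♕ ♔ ♗ ♘ ♖


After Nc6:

♜ · ♝ ♛ ♚ ♝ ♞ ♜
· ♟ ♟ ♟ ♟ ♟ ♟ ♟
· · ♞ · · · · ·
♟ · · · · · · ·
· · · · · · · ♙
· · · · · · ♙ ·
♙ ♙ ♙ ♙ ♙ ♙ · ·
♖ ♘ ♗ ♕ ♔ ♗ ♘ ♖


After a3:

♜ · ♝ ♛ ♚ ♝ ♞ ♜
· ♟ ♟ ♟ ♟ ♟ ♟ ♟
· · ♞ · · · · ·
♟ · · · · · · ·
· · · · · · · ♙
♙ · · · · · ♙ ·
· ♙ ♙ ♙ ♙ ♙ · ·
♖ ♘ ♗ ♕ ♔ ♗ ♘ ♖


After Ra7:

· · ♝ ♛ ♚ ♝ ♞ ♜
♜ ♟ ♟ ♟ ♟ ♟ ♟ ♟
· · ♞ · · · · ·
♟ · · · · · · ·
· · · · · · · ♙
♙ · · · · · ♙ ·
· ♙ ♙ ♙ ♙ ♙ · ·
♖ ♘ ♗ ♕ ♔ ♗ ♘ ♖



  a b c d e f g h
  ─────────────────
8│· · ♝ ♛ ♚ ♝ ♞ ♜│8
7│♜ ♟ ♟ ♟ ♟ ♟ ♟ ♟│7
6│· · ♞ · · · · ·│6
5│♟ · · · · · · ·│5
4│· · · · · · · ♙│4
3│♙ · · · · · ♙ ·│3
2│· ♙ ♙ ♙ ♙ ♙ · ·│2
1│♖ ♘ ♗ ♕ ♔ ♗ ♘ ♖│1
  ─────────────────
  a b c d e f g h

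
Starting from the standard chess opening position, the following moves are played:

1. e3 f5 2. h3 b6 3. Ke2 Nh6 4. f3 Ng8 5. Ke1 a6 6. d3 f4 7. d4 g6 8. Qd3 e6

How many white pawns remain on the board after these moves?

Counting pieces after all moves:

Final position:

  a b c d e f g h
  ─────────────────
8│♜ ♞ ♝ ♛ ♚ ♝ ♞ ♜│8
7│· · ♟ ♟ · · · ♟│7
6│♟ ♟ · · ♟ · ♟ ·│6
5│· · · · · · · ·│5
4│· · · ♙ · ♟ · ·│4
3│· · · ♕ ♙ ♙ · ♙│3
2│♙ ♙ ♙ · · · ♙ ·│2
1│♖ ♘ ♗ · ♔ ♗ ♘ ♖│1
  ─────────────────
  a b c d e f g h


8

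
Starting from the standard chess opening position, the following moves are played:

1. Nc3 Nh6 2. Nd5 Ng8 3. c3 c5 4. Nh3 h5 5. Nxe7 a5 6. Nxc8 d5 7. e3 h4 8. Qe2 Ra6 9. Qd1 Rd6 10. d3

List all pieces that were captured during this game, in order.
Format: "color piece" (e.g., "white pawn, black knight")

Tracking captures:
  Nxe7: captured black pawn
  Nxc8: captured black bishop

black pawn, black bishop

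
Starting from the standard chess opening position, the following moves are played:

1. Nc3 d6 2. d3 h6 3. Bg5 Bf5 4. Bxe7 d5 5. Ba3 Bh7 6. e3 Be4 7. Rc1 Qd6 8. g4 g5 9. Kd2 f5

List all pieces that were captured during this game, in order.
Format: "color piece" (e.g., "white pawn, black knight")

Tracking captures:
  Bxe7: captured black pawn

black pawn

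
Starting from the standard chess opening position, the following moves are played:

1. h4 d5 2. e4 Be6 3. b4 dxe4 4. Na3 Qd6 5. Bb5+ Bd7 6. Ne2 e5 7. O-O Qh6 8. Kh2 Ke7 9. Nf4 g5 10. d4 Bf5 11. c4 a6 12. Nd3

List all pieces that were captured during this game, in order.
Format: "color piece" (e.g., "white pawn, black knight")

Tracking captures:
  dxe4: captured white pawn

white pawn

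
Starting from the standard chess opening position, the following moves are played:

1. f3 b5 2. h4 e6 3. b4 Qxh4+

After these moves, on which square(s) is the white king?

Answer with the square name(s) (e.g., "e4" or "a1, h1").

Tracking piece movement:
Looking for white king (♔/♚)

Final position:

  a b c d e f g h
  ─────────────────
8│♜ ♞ ♝ · ♚ ♝ ♞ ♜│8
7│♟ · ♟ ♟ · ♟ ♟ ♟│7
6│· · · · ♟ · · ·│6
5│· ♟ · · · · · ·│5
4│· ♙ · · · · · ♛│4
3│· · · · · ♙ · ·│3
2│♙ · ♙ ♙ ♙ · ♙ ·│2
1│♖ ♘ ♗ ♕ ♔ ♗ ♘ ♖│1
  ─────────────────
  a b c d e f g h


e1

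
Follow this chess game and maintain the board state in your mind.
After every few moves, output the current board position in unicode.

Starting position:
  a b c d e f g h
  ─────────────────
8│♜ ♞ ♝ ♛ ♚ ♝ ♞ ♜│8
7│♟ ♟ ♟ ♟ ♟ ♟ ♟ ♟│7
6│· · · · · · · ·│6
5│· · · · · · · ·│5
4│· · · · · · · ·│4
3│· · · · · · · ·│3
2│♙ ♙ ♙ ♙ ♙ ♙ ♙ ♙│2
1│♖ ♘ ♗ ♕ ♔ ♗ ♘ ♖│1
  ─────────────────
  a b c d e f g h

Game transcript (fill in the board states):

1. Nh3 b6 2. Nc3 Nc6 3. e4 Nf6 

  a b c d e f g h
  ─────────────────
8│♜ · ♝ ♛ ♚ ♝ · ♜│8
7│♟ · ♟ ♟ ♟ ♟ ♟ ♟│7
6│· ♟ ♞ · · ♞ · ·│6
5│· · · · · · · ·│5
4│· · · · ♙ · · ·│4
3│· · ♘ · · · · ♘│3
2│♙ ♙ ♙ ♙ · ♙ ♙ ♙│2
1│♖ · ♗ ♕ ♔ ♗ · ♖│1
  ─────────────────
  a b c d e f g h

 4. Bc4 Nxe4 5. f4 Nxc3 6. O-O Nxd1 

  a b c d e f g h
  ─────────────────
8│♜ · ♝ ♛ ♚ ♝ · ♜│8
7│♟ · ♟ ♟ ♟ ♟ ♟ ♟│7
6│· ♟ ♞ · · · · ·│6
5│· · · · · · · ·│5
4│· · ♗ · · ♙ · ·│4
3│· · · · · · · ♘│3
2│♙ ♙ ♙ ♙ · · ♙ ♙│2
1│♖ · ♗ ♞ · ♖ ♔ ·│1
  ─────────────────
  a b c d e f g h

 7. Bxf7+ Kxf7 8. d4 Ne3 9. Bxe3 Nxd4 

  a b c d e f g h
  ─────────────────
8│♜ · ♝ ♛ · ♝ · ♜│8
7│♟ · ♟ ♟ ♟ ♚ ♟ ♟│7
6│· ♟ · · · · · ·│6
5│· · · · · · · ·│5
4│· · · ♞ · ♙ · ·│4
3│· · · · ♗ · · ♘│3
2│♙ ♙ ♙ · · · ♙ ♙│2
1│♖ · · · · ♖ ♔ ·│1
  ─────────────────
  a b c d e f g h

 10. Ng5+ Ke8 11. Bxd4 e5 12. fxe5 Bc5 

  a b c d e f g h
  ─────────────────
8│♜ · ♝ ♛ ♚ · · ♜│8
7│♟ · ♟ ♟ · · ♟ ♟│7
6│· ♟ · · · · · ·│6
5│· · ♝ · ♙ · ♘ ·│5
4│· · · ♗ · · · ·│4
3│· · · · · · · ·│3
2│♙ ♙ ♙ · · · ♙ ♙│2
1│♖ · · · · ♖ ♔ ·│1
  ─────────────────
  a b c d e f g h



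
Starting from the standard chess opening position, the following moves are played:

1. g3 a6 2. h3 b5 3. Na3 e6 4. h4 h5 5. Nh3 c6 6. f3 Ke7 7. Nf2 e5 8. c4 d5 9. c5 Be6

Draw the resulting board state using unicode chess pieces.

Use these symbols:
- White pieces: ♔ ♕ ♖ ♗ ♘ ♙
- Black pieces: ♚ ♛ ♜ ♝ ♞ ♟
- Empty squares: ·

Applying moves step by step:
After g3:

♜ ♞ ♝ ♛ ♚ ♝ ♞ ♜
♟ ♟ ♟ ♟ ♟ ♟ ♟ ♟
· · · · · · · ·
· · · · · · · ·
· · · · · · · ·
· · · · · · ♙ ·
♙ ♙ ♙ ♙ ♙ ♙ · ♙
♖ ♘ ♗ ♕ ♔ ♗ ♘ ♖


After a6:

♜ ♞ ♝ ♛ ♚ ♝ ♞ ♜
· ♟ ♟ ♟ ♟ ♟ ♟ ♟
♟ · · · · · · ·
· · · · · · · ·
· · · · · · · ·
· · · · · · ♙ ·
♙ ♙ ♙ ♙ ♙ ♙ · ♙
♖ ♘ ♗ ♕ ♔ ♗ ♘ ♖


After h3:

♜ ♞ ♝ ♛ ♚ ♝ ♞ ♜
· ♟ ♟ ♟ ♟ ♟ ♟ ♟
♟ · · · · · · ·
· · · · · · · ·
· · · · · · · ·
· · · · · · ♙ ♙
♙ ♙ ♙ ♙ ♙ ♙ · ·
♖ ♘ ♗ ♕ ♔ ♗ ♘ ♖


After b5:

♜ ♞ ♝ ♛ ♚ ♝ ♞ ♜
· · ♟ ♟ ♟ ♟ ♟ ♟
♟ · · · · · · ·
· ♟ · · · · · ·
· · · · · · · ·
· · · · · · ♙ ♙
♙ ♙ ♙ ♙ ♙ ♙ · ·
♖ ♘ ♗ ♕ ♔ ♗ ♘ ♖


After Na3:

♜ ♞ ♝ ♛ ♚ ♝ ♞ ♜
· · ♟ ♟ ♟ ♟ ♟ ♟
♟ · · · · · · ·
· ♟ · · · · · ·
· · · · · · · ·
♘ · · · · · ♙ ♙
♙ ♙ ♙ ♙ ♙ ♙ · ·
♖ · ♗ ♕ ♔ ♗ ♘ ♖


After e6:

♜ ♞ ♝ ♛ ♚ ♝ ♞ ♜
· · ♟ ♟ · ♟ ♟ ♟
♟ · · · ♟ · · ·
· ♟ · · · · · ·
· · · · · · · ·
♘ · · · · · ♙ ♙
♙ ♙ ♙ ♙ ♙ ♙ · ·
♖ · ♗ ♕ ♔ ♗ ♘ ♖


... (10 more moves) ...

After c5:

♜ ♞ ♝ ♛ · ♝ ♞ ♜
· · · · ♚ ♟ ♟ ·
♟ · ♟ · · · · ·
· ♟ ♙ ♟ ♟ · · ♟
· · · · · · · ♙
♘ · · · · ♙ ♙ ·
♙ ♙ · ♙ ♙ ♘ · ·
♖ · ♗ ♕ ♔ ♗ · ♖


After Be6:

♜ ♞ · ♛ · ♝ ♞ ♜
· · · · ♚ ♟ ♟ ·
♟ · ♟ · ♝ · · ·
· ♟ ♙ ♟ ♟ · · ♟
· · · · · · · ♙
♘ · · · · ♙ ♙ ·
♙ ♙ · ♙ ♙ ♘ · ·
♖ · ♗ ♕ ♔ ♗ · ♖



  a b c d e f g h
  ─────────────────
8│♜ ♞ · ♛ · ♝ ♞ ♜│8
7│· · · · ♚ ♟ ♟ ·│7
6│♟ · ♟ · ♝ · · ·│6
5│· ♟ ♙ ♟ ♟ · · ♟│5
4│· · · · · · · ♙│4
3│♘ · · · · ♙ ♙ ·│3
2│♙ ♙ · ♙ ♙ ♘ · ·│2
1│♖ · ♗ ♕ ♔ ♗ · ♖│1
  ─────────────────
  a b c d e f g h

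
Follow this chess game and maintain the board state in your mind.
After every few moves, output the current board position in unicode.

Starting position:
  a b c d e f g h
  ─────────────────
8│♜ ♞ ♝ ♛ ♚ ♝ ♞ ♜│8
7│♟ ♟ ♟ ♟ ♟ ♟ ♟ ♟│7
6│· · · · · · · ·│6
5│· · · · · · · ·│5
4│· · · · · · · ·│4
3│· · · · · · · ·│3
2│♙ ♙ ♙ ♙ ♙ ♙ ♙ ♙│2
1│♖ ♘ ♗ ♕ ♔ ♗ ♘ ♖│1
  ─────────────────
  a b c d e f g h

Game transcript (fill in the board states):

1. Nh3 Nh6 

  a b c d e f g h
  ─────────────────
8│♜ ♞ ♝ ♛ ♚ ♝ · ♜│8
7│♟ ♟ ♟ ♟ ♟ ♟ ♟ ♟│7
6│· · · · · · · ♞│6
5│· · · · · · · ·│5
4│· · · · · · · ·│4
3│· · · · · · · ♘│3
2│♙ ♙ ♙ ♙ ♙ ♙ ♙ ♙│2
1│♖ ♘ ♗ ♕ ♔ ♗ · ♖│1
  ─────────────────
  a b c d e f g h

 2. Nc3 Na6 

  a b c d e f g h
  ─────────────────
8│♜ · ♝ ♛ ♚ ♝ · ♜│8
7│♟ ♟ ♟ ♟ ♟ ♟ ♟ ♟│7
6│♞ · · · · · · ♞│6
5│· · · · · · · ·│5
4│· · · · · · · ·│4
3│· · ♘ · · · · ♘│3
2│♙ ♙ ♙ ♙ ♙ ♙ ♙ ♙│2
1│♖ · ♗ ♕ ♔ ♗ · ♖│1
  ─────────────────
  a b c d e f g h

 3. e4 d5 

  a b c d e f g h
  ─────────────────
8│♜ · ♝ ♛ ♚ ♝ · ♜│8
7│♟ ♟ ♟ · ♟ ♟ ♟ ♟│7
6│♞ · · · · · · ♞│6
5│· · · ♟ · · · ·│5
4│· · · · ♙ · · ·│4
3│· · ♘ · · · · ♘│3
2│♙ ♙ ♙ ♙ · ♙ ♙ ♙│2
1│♖ · ♗ ♕ ♔ ♗ · ♖│1
  ─────────────────
  a b c d e f g h

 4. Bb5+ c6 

  a b c d e f g h
  ─────────────────
8│♜ · ♝ ♛ ♚ ♝ · ♜│8
7│♟ ♟ · · ♟ ♟ ♟ ♟│7
6│♞ · ♟ · · · · ♞│6
5│· ♗ · ♟ · · · ·│5
4│· · · · ♙ · · ·│4
3│· · ♘ · · · · ♘│3
2│♙ ♙ ♙ ♙ · ♙ ♙ ♙│2
1│♖ · ♗ ♕ ♔ · · ♖│1
  ─────────────────
  a b c d e f g h

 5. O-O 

  a b c d e f g h
  ─────────────────
8│♜ · ♝ ♛ ♚ ♝ · ♜│8
7│♟ ♟ · · ♟ ♟ ♟ ♟│7
6│♞ · ♟ · · · · ♞│6
5│· ♗ · ♟ · · · ·│5
4│· · · · ♙ · · ·│4
3│· · ♘ · · · · ♘│3
2│♙ ♙ ♙ ♙ · ♙ ♙ ♙│2
1│♖ · ♗ ♕ · ♖ ♔ ·│1
  ─────────────────
  a b c d e f g h


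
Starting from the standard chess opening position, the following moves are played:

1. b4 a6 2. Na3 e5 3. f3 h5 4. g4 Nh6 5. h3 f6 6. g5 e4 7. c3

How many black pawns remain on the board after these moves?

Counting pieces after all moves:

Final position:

  a b c d e f g h
  ─────────────────
8│♜ ♞ ♝ ♛ ♚ ♝ · ♜│8
7│· ♟ ♟ ♟ · · ♟ ·│7
6│♟ · · · · ♟ · ♞│6
5│· · · · · · ♙ ♟│5
4│· ♙ · · ♟ · · ·│4
3│♘ · ♙ · · ♙ · ♙│3
2│♙ · · ♙ ♙ · · ·│2
1│♖ · ♗ ♕ ♔ ♗ ♘ ♖│1
  ─────────────────
  a b c d e f g h


8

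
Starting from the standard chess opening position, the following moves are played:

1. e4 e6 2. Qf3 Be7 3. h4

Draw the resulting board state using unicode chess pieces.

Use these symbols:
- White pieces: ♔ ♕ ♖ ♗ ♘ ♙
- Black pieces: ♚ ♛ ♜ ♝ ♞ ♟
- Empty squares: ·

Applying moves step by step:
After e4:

♜ ♞ ♝ ♛ ♚ ♝ ♞ ♜
♟ ♟ ♟ ♟ ♟ ♟ ♟ ♟
· · · · · · · ·
· · · · · · · ·
· · · · ♙ · · ·
· · · · · · · ·
♙ ♙ ♙ ♙ · ♙ ♙ ♙
♖ ♘ ♗ ♕ ♔ ♗ ♘ ♖


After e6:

♜ ♞ ♝ ♛ ♚ ♝ ♞ ♜
♟ ♟ ♟ ♟ · ♟ ♟ ♟
· · · · ♟ · · ·
· · · · · · · ·
· · · · ♙ · · ·
· · · · · · · ·
♙ ♙ ♙ ♙ · ♙ ♙ ♙
♖ ♘ ♗ ♕ ♔ ♗ ♘ ♖


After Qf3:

♜ ♞ ♝ ♛ ♚ ♝ ♞ ♜
♟ ♟ ♟ ♟ · ♟ ♟ ♟
· · · · ♟ · · ·
· · · · · · · ·
· · · · ♙ · · ·
· · · · · ♕ · ·
♙ ♙ ♙ ♙ · ♙ ♙ ♙
♖ ♘ ♗ · ♔ ♗ ♘ ♖


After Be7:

♜ ♞ ♝ ♛ ♚ · ♞ ♜
♟ ♟ ♟ ♟ ♝ ♟ ♟ ♟
· · · · ♟ · · ·
· · · · · · · ·
· · · · ♙ · · ·
· · · · · ♕ · ·
♙ ♙ ♙ ♙ · ♙ ♙ ♙
♖ ♘ ♗ · ♔ ♗ ♘ ♖


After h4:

♜ ♞ ♝ ♛ ♚ · ♞ ♜
♟ ♟ ♟ ♟ ♝ ♟ ♟ ♟
· · · · ♟ · · ·
· · · · · · · ·
· · · · ♙ · · ♙
· · · · · ♕ · ·
♙ ♙ ♙ ♙ · ♙ ♙ ·
♖ ♘ ♗ · ♔ ♗ ♘ ♖



  a b c d e f g h
  ─────────────────
8│♜ ♞ ♝ ♛ ♚ · ♞ ♜│8
7│♟ ♟ ♟ ♟ ♝ ♟ ♟ ♟│7
6│· · · · ♟ · · ·│6
5│· · · · · · · ·│5
4│· · · · ♙ · · ♙│4
3│· · · · · ♕ · ·│3
2│♙ ♙ ♙ ♙ · ♙ ♙ ·│2
1│♖ ♘ ♗ · ♔ ♗ ♘ ♖│1
  ─────────────────
  a b c d e f g h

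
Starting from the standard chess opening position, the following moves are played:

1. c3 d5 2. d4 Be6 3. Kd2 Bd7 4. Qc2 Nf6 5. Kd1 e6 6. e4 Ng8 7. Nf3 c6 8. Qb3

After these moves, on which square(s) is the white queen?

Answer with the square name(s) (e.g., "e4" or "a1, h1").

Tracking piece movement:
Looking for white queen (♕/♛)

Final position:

  a b c d e f g h
  ─────────────────
8│♜ ♞ · ♛ ♚ ♝ ♞ ♜│8
7│♟ ♟ · ♝ · ♟ ♟ ♟│7
6│· · ♟ · ♟ · · ·│6
5│· · · ♟ · · · ·│5
4│· · · ♙ ♙ · · ·│4
3│· ♕ ♙ · · ♘ · ·│3
2│♙ ♙ · · · ♙ ♙ ♙│2
1│♖ ♘ ♗ ♔ · ♗ · ♖│1
  ─────────────────
  a b c d e f g h


b3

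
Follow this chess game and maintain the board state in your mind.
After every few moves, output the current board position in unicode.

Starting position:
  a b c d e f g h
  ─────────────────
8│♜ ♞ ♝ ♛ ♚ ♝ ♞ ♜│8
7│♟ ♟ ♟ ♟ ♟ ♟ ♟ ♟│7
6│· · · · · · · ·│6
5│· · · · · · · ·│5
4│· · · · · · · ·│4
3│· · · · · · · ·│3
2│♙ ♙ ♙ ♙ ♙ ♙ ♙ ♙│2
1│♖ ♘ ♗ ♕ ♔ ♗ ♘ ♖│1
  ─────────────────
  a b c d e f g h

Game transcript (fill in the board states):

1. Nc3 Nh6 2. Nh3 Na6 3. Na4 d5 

  a b c d e f g h
  ─────────────────
8│♜ · ♝ ♛ ♚ ♝ · ♜│8
7│♟ ♟ ♟ · ♟ ♟ ♟ ♟│7
6│♞ · · · · · · ♞│6
5│· · · ♟ · · · ·│5
4│♘ · · · · · · ·│4
3│· · · · · · · ♘│3
2│♙ ♙ ♙ ♙ ♙ ♙ ♙ ♙│2
1│♖ · ♗ ♕ ♔ ♗ · ♖│1
  ─────────────────
  a b c d e f g h

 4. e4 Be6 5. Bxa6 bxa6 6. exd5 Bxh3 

  a b c d e f g h
  ─────────────────
8│♜ · · ♛ ♚ ♝ · ♜│8
7│♟ · ♟ · ♟ ♟ ♟ ♟│7
6│♟ · · · · · · ♞│6
5│· · · ♙ · · · ·│5
4│♘ · · · · · · ·│4
3│· · · · · · · ♝│3
2│♙ ♙ ♙ ♙ · ♙ ♙ ♙│2
1│♖ · ♗ ♕ ♔ · · ♖│1
  ─────────────────
  a b c d e f g h

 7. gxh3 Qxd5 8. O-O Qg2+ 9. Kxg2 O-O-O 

  a b c d e f g h
  ─────────────────
8│· · ♚ ♜ · ♝ · ♜│8
7│♟ · ♟ · ♟ ♟ ♟ ♟│7
6│♟ · · · · · · ♞│6
5│· · · · · · · ·│5
4│♘ · · · · · · ·│4
3│· · · · · · · ♙│3
2│♙ ♙ ♙ ♙ · ♙ ♔ ♙│2
1│♖ · ♗ ♕ · ♖ · ·│1
  ─────────────────
  a b c d e f g h

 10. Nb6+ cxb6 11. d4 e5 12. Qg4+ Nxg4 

  a b c d e f g h
  ─────────────────
8│· · ♚ ♜ · ♝ · ♜│8
7│♟ · · · · ♟ ♟ ♟│7
6│♟ ♟ · · · · · ·│6
5│· · · · ♟ · · ·│5
4│· · · ♙ · · ♞ ·│4
3│· · · · · · · ♙│3
2│♙ ♙ ♙ · · ♙ ♔ ♙│2
1│♖ · ♗ · · ♖ · ·│1
  ─────────────────
  a b c d e f g h



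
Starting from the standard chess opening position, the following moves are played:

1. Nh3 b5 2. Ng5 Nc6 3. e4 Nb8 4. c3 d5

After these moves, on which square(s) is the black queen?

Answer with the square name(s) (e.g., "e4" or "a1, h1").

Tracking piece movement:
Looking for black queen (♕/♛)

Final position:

  a b c d e f g h
  ─────────────────
8│♜ ♞ ♝ ♛ ♚ ♝ ♞ ♜│8
7│♟ · ♟ · ♟ ♟ ♟ ♟│7
6│· · · · · · · ·│6
5│· ♟ · ♟ · · ♘ ·│5
4│· · · · ♙ · · ·│4
3│· · ♙ · · · · ·│3
2│♙ ♙ · ♙ · ♙ ♙ ♙│2
1│♖ ♘ ♗ ♕ ♔ ♗ · ♖│1
  ─────────────────
  a b c d e f g h


d8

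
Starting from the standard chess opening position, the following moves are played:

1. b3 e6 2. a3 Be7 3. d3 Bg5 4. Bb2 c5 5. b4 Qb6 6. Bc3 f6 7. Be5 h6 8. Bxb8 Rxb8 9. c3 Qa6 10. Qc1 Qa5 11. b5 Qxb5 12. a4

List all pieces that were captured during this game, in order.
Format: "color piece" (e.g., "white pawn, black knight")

Tracking captures:
  Bxb8: captured black knight
  Rxb8: captured white bishop
  Qxb5: captured white pawn

black knight, white bishop, white pawn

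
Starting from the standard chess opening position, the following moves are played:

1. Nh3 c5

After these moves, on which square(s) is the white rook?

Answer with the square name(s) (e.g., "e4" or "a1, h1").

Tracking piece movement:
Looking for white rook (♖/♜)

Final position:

  a b c d e f g h
  ─────────────────
8│♜ ♞ ♝ ♛ ♚ ♝ ♞ ♜│8
7│♟ ♟ · ♟ ♟ ♟ ♟ ♟│7
6│· · · · · · · ·│6
5│· · ♟ · · · · ·│5
4│· · · · · · · ·│4
3│· · · · · · · ♘│3
2│♙ ♙ ♙ ♙ ♙ ♙ ♙ ♙│2
1│♖ ♘ ♗ ♕ ♔ ♗ · ♖│1
  ─────────────────
  a b c d e f g h


a1, h1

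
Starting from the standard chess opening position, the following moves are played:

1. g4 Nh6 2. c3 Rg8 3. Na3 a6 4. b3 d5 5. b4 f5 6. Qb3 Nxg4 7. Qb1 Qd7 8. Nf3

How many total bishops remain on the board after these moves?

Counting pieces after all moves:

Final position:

  a b c d e f g h
  ─────────────────
8│♜ ♞ ♝ · ♚ ♝ ♜ ·│8
7│· ♟ ♟ ♛ ♟ · ♟ ♟│7
6│♟ · · · · · · ·│6
5│· · · ♟ · ♟ · ·│5
4│· ♙ · · · · ♞ ·│4
3│♘ · ♙ · · ♘ · ·│3
2│♙ · · ♙ ♙ ♙ · ♙│2
1│♖ ♕ ♗ · ♔ ♗ · ♖│1
  ─────────────────
  a b c d e f g h


4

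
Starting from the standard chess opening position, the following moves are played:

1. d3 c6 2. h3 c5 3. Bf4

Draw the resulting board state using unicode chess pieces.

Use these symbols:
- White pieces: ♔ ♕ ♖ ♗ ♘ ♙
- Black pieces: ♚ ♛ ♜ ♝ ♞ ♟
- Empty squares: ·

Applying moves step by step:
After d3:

♜ ♞ ♝ ♛ ♚ ♝ ♞ ♜
♟ ♟ ♟ ♟ ♟ ♟ ♟ ♟
· · · · · · · ·
· · · · · · · ·
· · · · · · · ·
· · · ♙ · · · ·
♙ ♙ ♙ · ♙ ♙ ♙ ♙
♖ ♘ ♗ ♕ ♔ ♗ ♘ ♖


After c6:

♜ ♞ ♝ ♛ ♚ ♝ ♞ ♜
♟ ♟ · ♟ ♟ ♟ ♟ ♟
· · ♟ · · · · ·
· · · · · · · ·
· · · · · · · ·
· · · ♙ · · · ·
♙ ♙ ♙ · ♙ ♙ ♙ ♙
♖ ♘ ♗ ♕ ♔ ♗ ♘ ♖


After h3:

♜ ♞ ♝ ♛ ♚ ♝ ♞ ♜
♟ ♟ · ♟ ♟ ♟ ♟ ♟
· · ♟ · · · · ·
· · · · · · · ·
· · · · · · · ·
· · · ♙ · · · ♙
♙ ♙ ♙ · ♙ ♙ ♙ ·
♖ ♘ ♗ ♕ ♔ ♗ ♘ ♖


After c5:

♜ ♞ ♝ ♛ ♚ ♝ ♞ ♜
♟ ♟ · ♟ ♟ ♟ ♟ ♟
· · · · · · · ·
· · ♟ · · · · ·
· · · · · · · ·
· · · ♙ · · · ♙
♙ ♙ ♙ · ♙ ♙ ♙ ·
♖ ♘ ♗ ♕ ♔ ♗ ♘ ♖


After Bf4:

♜ ♞ ♝ ♛ ♚ ♝ ♞ ♜
♟ ♟ · ♟ ♟ ♟ ♟ ♟
· · · · · · · ·
· · ♟ · · · · ·
· · · · · ♗ · ·
· · · ♙ · · · ♙
♙ ♙ ♙ · ♙ ♙ ♙ ·
♖ ♘ · ♕ ♔ ♗ ♘ ♖



  a b c d e f g h
  ─────────────────
8│♜ ♞ ♝ ♛ ♚ ♝ ♞ ♜│8
7│♟ ♟ · ♟ ♟ ♟ ♟ ♟│7
6│· · · · · · · ·│6
5│· · ♟ · · · · ·│5
4│· · · · · ♗ · ·│4
3│· · · ♙ · · · ♙│3
2│♙ ♙ ♙ · ♙ ♙ ♙ ·│2
1│♖ ♘ · ♕ ♔ ♗ ♘ ♖│1
  ─────────────────
  a b c d e f g h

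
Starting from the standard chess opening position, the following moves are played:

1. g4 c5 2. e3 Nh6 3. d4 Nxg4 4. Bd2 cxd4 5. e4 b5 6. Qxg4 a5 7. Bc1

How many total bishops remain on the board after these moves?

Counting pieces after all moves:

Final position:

  a b c d e f g h
  ─────────────────
8│♜ ♞ ♝ ♛ ♚ ♝ · ♜│8
7│· · · ♟ ♟ ♟ ♟ ♟│7
6│· · · · · · · ·│6
5│♟ ♟ · · · · · ·│5
4│· · · ♟ ♙ · ♕ ·│4
3│· · · · · · · ·│3
2│♙ ♙ ♙ · · ♙ · ♙│2
1│♖ ♘ ♗ · ♔ ♗ ♘ ♖│1
  ─────────────────
  a b c d e f g h


4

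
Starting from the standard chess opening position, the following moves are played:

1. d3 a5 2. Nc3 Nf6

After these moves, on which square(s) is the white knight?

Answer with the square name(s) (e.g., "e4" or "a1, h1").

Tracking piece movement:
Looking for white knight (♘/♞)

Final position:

  a b c d e f g h
  ─────────────────
8│♜ ♞ ♝ ♛ ♚ ♝ · ♜│8
7│· ♟ ♟ ♟ ♟ ♟ ♟ ♟│7
6│· · · · · ♞ · ·│6
5│♟ · · · · · · ·│5
4│· · · · · · · ·│4
3│· · ♘ ♙ · · · ·│3
2│♙ ♙ ♙ · ♙ ♙ ♙ ♙│2
1│♖ · ♗ ♕ ♔ ♗ ♘ ♖│1
  ─────────────────
  a b c d e f g h


c3, g1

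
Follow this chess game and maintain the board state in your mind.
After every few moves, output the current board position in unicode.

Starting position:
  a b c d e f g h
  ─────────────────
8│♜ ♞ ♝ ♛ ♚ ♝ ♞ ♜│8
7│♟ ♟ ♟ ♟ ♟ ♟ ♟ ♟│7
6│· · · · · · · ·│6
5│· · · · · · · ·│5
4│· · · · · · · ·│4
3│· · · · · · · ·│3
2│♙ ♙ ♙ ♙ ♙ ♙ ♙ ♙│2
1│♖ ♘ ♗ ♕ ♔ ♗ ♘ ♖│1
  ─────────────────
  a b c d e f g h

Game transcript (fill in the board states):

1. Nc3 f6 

  a b c d e f g h
  ─────────────────
8│♜ ♞ ♝ ♛ ♚ ♝ ♞ ♜│8
7│♟ ♟ ♟ ♟ ♟ · ♟ ♟│7
6│· · · · · ♟ · ·│6
5│· · · · · · · ·│5
4│· · · · · · · ·│4
3│· · ♘ · · · · ·│3
2│♙ ♙ ♙ ♙ ♙ ♙ ♙ ♙│2
1│♖ · ♗ ♕ ♔ ♗ ♘ ♖│1
  ─────────────────
  a b c d e f g h

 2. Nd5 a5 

  a b c d e f g h
  ─────────────────
8│♜ ♞ ♝ ♛ ♚ ♝ ♞ ♜│8
7│· ♟ ♟ ♟ ♟ · ♟ ♟│7
6│· · · · · ♟ · ·│6
5│♟ · · ♘ · · · ·│5
4│· · · · · · · ·│4
3│· · · · · · · ·│3
2│♙ ♙ ♙ ♙ ♙ ♙ ♙ ♙│2
1│♖ · ♗ ♕ ♔ ♗ ♘ ♖│1
  ─────────────────
  a b c d e f g h

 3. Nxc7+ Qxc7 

  a b c d e f g h
  ─────────────────
8│♜ ♞ ♝ · ♚ ♝ ♞ ♜│8
7│· ♟ ♛ ♟ ♟ · ♟ ♟│7
6│· · · · · ♟ · ·│6
5│♟ · · · · · · ·│5
4│· · · · · · · ·│4
3│· · · · · · · ·│3
2│♙ ♙ ♙ ♙ ♙ ♙ ♙ ♙│2
1│♖ · ♗ ♕ ♔ ♗ ♘ ♖│1
  ─────────────────
  a b c d e f g h

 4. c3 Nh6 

  a b c d e f g h
  ─────────────────
8│♜ ♞ ♝ · ♚ ♝ · ♜│8
7│· ♟ ♛ ♟ ♟ · ♟ ♟│7
6│· · · · · ♟ · ♞│6
5│♟ · · · · · · ·│5
4│· · · · · · · ·│4
3│· · ♙ · · · · ·│3
2│♙ ♙ · ♙ ♙ ♙ ♙ ♙│2
1│♖ · ♗ ♕ ♔ ♗ ♘ ♖│1
  ─────────────────
  a b c d e f g h

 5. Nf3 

  a b c d e f g h
  ─────────────────
8│♜ ♞ ♝ · ♚ ♝ · ♜│8
7│· ♟ ♛ ♟ ♟ · ♟ ♟│7
6│· · · · · ♟ · ♞│6
5│♟ · · · · · · ·│5
4│· · · · · · · ·│4
3│· · ♙ · · ♘ · ·│3
2│♙ ♙ · ♙ ♙ ♙ ♙ ♙│2
1│♖ · ♗ ♕ ♔ ♗ · ♖│1
  ─────────────────
  a b c d e f g h


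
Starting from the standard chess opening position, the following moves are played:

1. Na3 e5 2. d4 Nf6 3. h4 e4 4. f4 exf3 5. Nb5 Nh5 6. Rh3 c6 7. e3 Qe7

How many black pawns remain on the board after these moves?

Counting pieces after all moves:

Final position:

  a b c d e f g h
  ─────────────────
8│♜ ♞ ♝ · ♚ ♝ · ♜│8
7│♟ ♟ · ♟ ♛ ♟ ♟ ♟│7
6│· · ♟ · · · · ·│6
5│· ♘ · · · · · ♞│5
4│· · · ♙ · · · ♙│4
3│· · · · ♙ ♟ · ♖│3
2│♙ ♙ ♙ · · · ♙ ·│2
1│♖ · ♗ ♕ ♔ ♗ ♘ ·│1
  ─────────────────
  a b c d e f g h


8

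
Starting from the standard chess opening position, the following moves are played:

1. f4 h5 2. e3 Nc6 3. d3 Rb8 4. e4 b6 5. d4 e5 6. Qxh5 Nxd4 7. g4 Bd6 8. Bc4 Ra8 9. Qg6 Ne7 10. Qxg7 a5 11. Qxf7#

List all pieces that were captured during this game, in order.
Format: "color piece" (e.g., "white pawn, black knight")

Tracking captures:
  Qxh5: captured black pawn
  Nxd4: captured white pawn
  Qxg7: captured black pawn
  Qxf7#: captured black pawn

black pawn, white pawn, black pawn, black pawn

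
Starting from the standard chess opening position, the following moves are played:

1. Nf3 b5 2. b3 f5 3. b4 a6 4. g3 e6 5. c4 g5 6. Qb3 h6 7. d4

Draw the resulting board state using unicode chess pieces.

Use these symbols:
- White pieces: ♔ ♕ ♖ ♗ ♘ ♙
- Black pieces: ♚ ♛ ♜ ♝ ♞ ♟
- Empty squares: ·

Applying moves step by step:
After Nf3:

♜ ♞ ♝ ♛ ♚ ♝ ♞ ♜
♟ ♟ ♟ ♟ ♟ ♟ ♟ ♟
· · · · · · · ·
· · · · · · · ·
· · · · · · · ·
· · · · · ♘ · ·
♙ ♙ ♙ ♙ ♙ ♙ ♙ ♙
♖ ♘ ♗ ♕ ♔ ♗ · ♖


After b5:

♜ ♞ ♝ ♛ ♚ ♝ ♞ ♜
♟ · ♟ ♟ ♟ ♟ ♟ ♟
· · · · · · · ·
· ♟ · · · · · ·
· · · · · · · ·
· · · · · ♘ · ·
♙ ♙ ♙ ♙ ♙ ♙ ♙ ♙
♖ ♘ ♗ ♕ ♔ ♗ · ♖


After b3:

♜ ♞ ♝ ♛ ♚ ♝ ♞ ♜
♟ · ♟ ♟ ♟ ♟ ♟ ♟
· · · · · · · ·
· ♟ · · · · · ·
· · · · · · · ·
· ♙ · · · ♘ · ·
♙ · ♙ ♙ ♙ ♙ ♙ ♙
♖ ♘ ♗ ♕ ♔ ♗ · ♖


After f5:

♜ ♞ ♝ ♛ ♚ ♝ ♞ ♜
♟ · ♟ ♟ ♟ · ♟ ♟
· · · · · · · ·
· ♟ · · · ♟ · ·
· · · · · · · ·
· ♙ · · · ♘ · ·
♙ · ♙ ♙ ♙ ♙ ♙ ♙
♖ ♘ ♗ ♕ ♔ ♗ · ♖


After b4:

♜ ♞ ♝ ♛ ♚ ♝ ♞ ♜
♟ · ♟ ♟ ♟ · ♟ ♟
· · · · · · · ·
· ♟ · · · ♟ · ·
· ♙ · · · · · ·
· · · · · ♘ · ·
♙ · ♙ ♙ ♙ ♙ ♙ ♙
♖ ♘ ♗ ♕ ♔ ♗ · ♖


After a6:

♜ ♞ ♝ ♛ ♚ ♝ ♞ ♜
· · ♟ ♟ ♟ · ♟ ♟
♟ · · · · · · ·
· ♟ · · · ♟ · ·
· ♙ · · · · · ·
· · · · · ♘ · ·
♙ · ♙ ♙ ♙ ♙ ♙ ♙
♖ ♘ ♗ ♕ ♔ ♗ · ♖


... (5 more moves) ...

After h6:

♜ ♞ ♝ ♛ ♚ ♝ ♞ ♜
· · ♟ ♟ · · · ·
♟ · · · ♟ · · ♟
· ♟ · · · ♟ ♟ ·
· ♙ ♙ · · · · ·
· ♕ · · · ♘ ♙ ·
♙ · · ♙ ♙ ♙ · ♙
♖ ♘ ♗ · ♔ ♗ · ♖


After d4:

♜ ♞ ♝ ♛ ♚ ♝ ♞ ♜
· · ♟ ♟ · · · ·
♟ · · · ♟ · · ♟
· ♟ · · · ♟ ♟ ·
· ♙ ♙ ♙ · · · ·
· ♕ · · · ♘ ♙ ·
♙ · · · ♙ ♙ · ♙
♖ ♘ ♗ · ♔ ♗ · ♖



  a b c d e f g h
  ─────────────────
8│♜ ♞ ♝ ♛ ♚ ♝ ♞ ♜│8
7│· · ♟ ♟ · · · ·│7
6│♟ · · · ♟ · · ♟│6
5│· ♟ · · · ♟ ♟ ·│5
4│· ♙ ♙ ♙ · · · ·│4
3│· ♕ · · · ♘ ♙ ·│3
2│♙ · · · ♙ ♙ · ♙│2
1│♖ ♘ ♗ · ♔ ♗ · ♖│1
  ─────────────────
  a b c d e f g h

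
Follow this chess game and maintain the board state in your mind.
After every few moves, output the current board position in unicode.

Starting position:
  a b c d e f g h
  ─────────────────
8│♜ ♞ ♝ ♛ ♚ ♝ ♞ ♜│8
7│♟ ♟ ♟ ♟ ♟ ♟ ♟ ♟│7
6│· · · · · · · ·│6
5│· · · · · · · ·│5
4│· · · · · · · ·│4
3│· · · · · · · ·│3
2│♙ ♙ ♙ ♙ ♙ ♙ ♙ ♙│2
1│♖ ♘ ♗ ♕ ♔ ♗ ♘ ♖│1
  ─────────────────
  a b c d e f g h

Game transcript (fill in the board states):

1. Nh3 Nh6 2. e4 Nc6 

  a b c d e f g h
  ─────────────────
8│♜ · ♝ ♛ ♚ ♝ · ♜│8
7│♟ ♟ ♟ ♟ ♟ ♟ ♟ ♟│7
6│· · ♞ · · · · ♞│6
5│· · · · · · · ·│5
4│· · · · ♙ · · ·│4
3│· · · · · · · ♘│3
2│♙ ♙ ♙ ♙ · ♙ ♙ ♙│2
1│♖ ♘ ♗ ♕ ♔ ♗ · ♖│1
  ─────────────────
  a b c d e f g h

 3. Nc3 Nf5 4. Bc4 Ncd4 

  a b c d e f g h
  ─────────────────
8│♜ · ♝ ♛ ♚ ♝ · ♜│8
7│♟ ♟ ♟ ♟ ♟ ♟ ♟ ♟│7
6│· · · · · · · ·│6
5│· · · · · ♞ · ·│5
4│· · ♗ ♞ ♙ · · ·│4
3│· · ♘ · · · · ♘│3
2│♙ ♙ ♙ ♙ · ♙ ♙ ♙│2
1│♖ · ♗ ♕ ♔ · · ♖│1
  ─────────────────
  a b c d e f g h

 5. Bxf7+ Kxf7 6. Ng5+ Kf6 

  a b c d e f g h
  ─────────────────
8│♜ · ♝ ♛ · ♝ · ♜│8
7│♟ ♟ ♟ ♟ ♟ · ♟ ♟│7
6│· · · · · ♚ · ·│6
5│· · · · · ♞ ♘ ·│5
4│· · · ♞ ♙ · · ·│4
3│· · ♘ · · · · ·│3
2│♙ ♙ ♙ ♙ · ♙ ♙ ♙│2
1│♖ · ♗ ♕ ♔ · · ♖│1
  ─────────────────
  a b c d e f g h

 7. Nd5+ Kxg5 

  a b c d e f g h
  ─────────────────
8│♜ · ♝ ♛ · ♝ · ♜│8
7│♟ ♟ ♟ ♟ ♟ · ♟ ♟│7
6│· · · · · · · ·│6
5│· · · ♘ · ♞ ♚ ·│5
4│· · · ♞ ♙ · · ·│4
3│· · · · · · · ·│3
2│♙ ♙ ♙ ♙ · ♙ ♙ ♙│2
1│♖ · ♗ ♕ ♔ · · ♖│1
  ─────────────────
  a b c d e f g h


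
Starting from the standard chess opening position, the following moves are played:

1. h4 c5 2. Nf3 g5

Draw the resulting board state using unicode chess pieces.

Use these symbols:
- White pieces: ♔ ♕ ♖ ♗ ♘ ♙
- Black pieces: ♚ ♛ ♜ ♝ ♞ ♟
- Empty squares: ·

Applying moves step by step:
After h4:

♜ ♞ ♝ ♛ ♚ ♝ ♞ ♜
♟ ♟ ♟ ♟ ♟ ♟ ♟ ♟
· · · · · · · ·
· · · · · · · ·
· · · · · · · ♙
· · · · · · · ·
♙ ♙ ♙ ♙ ♙ ♙ ♙ ·
♖ ♘ ♗ ♕ ♔ ♗ ♘ ♖


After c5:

♜ ♞ ♝ ♛ ♚ ♝ ♞ ♜
♟ ♟ · ♟ ♟ ♟ ♟ ♟
· · · · · · · ·
· · ♟ · · · · ·
· · · · · · · ♙
· · · · · · · ·
♙ ♙ ♙ ♙ ♙ ♙ ♙ ·
♖ ♘ ♗ ♕ ♔ ♗ ♘ ♖


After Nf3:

♜ ♞ ♝ ♛ ♚ ♝ ♞ ♜
♟ ♟ · ♟ ♟ ♟ ♟ ♟
· · · · · · · ·
· · ♟ · · · · ·
· · · · · · · ♙
· · · · · ♘ · ·
♙ ♙ ♙ ♙ ♙ ♙ ♙ ·
♖ ♘ ♗ ♕ ♔ ♗ · ♖


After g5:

♜ ♞ ♝ ♛ ♚ ♝ ♞ ♜
♟ ♟ · ♟ ♟ ♟ · ♟
· · · · · · · ·
· · ♟ · · · ♟ ·
· · · · · · · ♙
· · · · · ♘ · ·
♙ ♙ ♙ ♙ ♙ ♙ ♙ ·
♖ ♘ ♗ ♕ ♔ ♗ · ♖



  a b c d e f g h
  ─────────────────
8│♜ ♞ ♝ ♛ ♚ ♝ ♞ ♜│8
7│♟ ♟ · ♟ ♟ ♟ · ♟│7
6│· · · · · · · ·│6
5│· · ♟ · · · ♟ ·│5
4│· · · · · · · ♙│4
3│· · · · · ♘ · ·│3
2│♙ ♙ ♙ ♙ ♙ ♙ ♙ ·│2
1│♖ ♘ ♗ ♕ ♔ ♗ · ♖│1
  ─────────────────
  a b c d e f g h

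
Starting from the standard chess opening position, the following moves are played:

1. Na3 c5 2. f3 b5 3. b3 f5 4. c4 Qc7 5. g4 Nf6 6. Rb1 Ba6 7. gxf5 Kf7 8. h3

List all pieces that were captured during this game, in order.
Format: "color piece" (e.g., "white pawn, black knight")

Tracking captures:
  gxf5: captured black pawn

black pawn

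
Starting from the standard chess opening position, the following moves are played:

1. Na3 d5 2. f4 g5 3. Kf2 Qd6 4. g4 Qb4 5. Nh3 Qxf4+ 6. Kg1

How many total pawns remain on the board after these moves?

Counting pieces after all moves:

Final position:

  a b c d e f g h
  ─────────────────
8│♜ ♞ ♝ · ♚ ♝ ♞ ♜│8
7│♟ ♟ ♟ · ♟ ♟ · ♟│7
6│· · · · · · · ·│6
5│· · · ♟ · · ♟ ·│5
4│· · · · · ♛ ♙ ·│4
3│♘ · · · · · · ♘│3
2│♙ ♙ ♙ ♙ ♙ · · ♙│2
1│♖ · ♗ ♕ · ♗ ♔ ♖│1
  ─────────────────
  a b c d e f g h


15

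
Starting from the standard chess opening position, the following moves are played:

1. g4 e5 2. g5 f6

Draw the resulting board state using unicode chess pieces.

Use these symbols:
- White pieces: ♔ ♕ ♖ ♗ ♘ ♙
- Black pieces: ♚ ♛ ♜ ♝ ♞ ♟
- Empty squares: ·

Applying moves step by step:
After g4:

♜ ♞ ♝ ♛ ♚ ♝ ♞ ♜
♟ ♟ ♟ ♟ ♟ ♟ ♟ ♟
· · · · · · · ·
· · · · · · · ·
· · · · · · ♙ ·
· · · · · · · ·
♙ ♙ ♙ ♙ ♙ ♙ · ♙
♖ ♘ ♗ ♕ ♔ ♗ ♘ ♖


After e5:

♜ ♞ ♝ ♛ ♚ ♝ ♞ ♜
♟ ♟ ♟ ♟ · ♟ ♟ ♟
· · · · · · · ·
· · · · ♟ · · ·
· · · · · · ♙ ·
· · · · · · · ·
♙ ♙ ♙ ♙ ♙ ♙ · ♙
♖ ♘ ♗ ♕ ♔ ♗ ♘ ♖


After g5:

♜ ♞ ♝ ♛ ♚ ♝ ♞ ♜
♟ ♟ ♟ ♟ · ♟ ♟ ♟
· · · · · · · ·
· · · · ♟ · ♙ ·
· · · · · · · ·
· · · · · · · ·
♙ ♙ ♙ ♙ ♙ ♙ · ♙
♖ ♘ ♗ ♕ ♔ ♗ ♘ ♖


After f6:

♜ ♞ ♝ ♛ ♚ ♝ ♞ ♜
♟ ♟ ♟ ♟ · · ♟ ♟
· · · · · ♟ · ·
· · · · ♟ · ♙ ·
· · · · · · · ·
· · · · · · · ·
♙ ♙ ♙ ♙ ♙ ♙ · ♙
♖ ♘ ♗ ♕ ♔ ♗ ♘ ♖



  a b c d e f g h
  ─────────────────
8│♜ ♞ ♝ ♛ ♚ ♝ ♞ ♜│8
7│♟ ♟ ♟ ♟ · · ♟ ♟│7
6│· · · · · ♟ · ·│6
5│· · · · ♟ · ♙ ·│5
4│· · · · · · · ·│4
3│· · · · · · · ·│3
2│♙ ♙ ♙ ♙ ♙ ♙ · ♙│2
1│♖ ♘ ♗ ♕ ♔ ♗ ♘ ♖│1
  ─────────────────
  a b c d e f g h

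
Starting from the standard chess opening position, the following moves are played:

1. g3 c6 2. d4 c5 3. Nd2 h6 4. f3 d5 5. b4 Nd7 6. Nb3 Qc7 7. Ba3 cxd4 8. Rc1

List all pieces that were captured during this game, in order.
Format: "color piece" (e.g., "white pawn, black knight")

Tracking captures:
  cxd4: captured white pawn

white pawn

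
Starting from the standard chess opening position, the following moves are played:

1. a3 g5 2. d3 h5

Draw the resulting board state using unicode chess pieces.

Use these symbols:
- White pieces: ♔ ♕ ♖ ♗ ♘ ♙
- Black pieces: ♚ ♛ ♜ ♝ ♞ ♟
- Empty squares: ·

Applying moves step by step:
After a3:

♜ ♞ ♝ ♛ ♚ ♝ ♞ ♜
♟ ♟ ♟ ♟ ♟ ♟ ♟ ♟
· · · · · · · ·
· · · · · · · ·
· · · · · · · ·
♙ · · · · · · ·
· ♙ ♙ ♙ ♙ ♙ ♙ ♙
♖ ♘ ♗ ♕ ♔ ♗ ♘ ♖


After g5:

♜ ♞ ♝ ♛ ♚ ♝ ♞ ♜
♟ ♟ ♟ ♟ ♟ ♟ · ♟
· · · · · · · ·
· · · · · · ♟ ·
· · · · · · · ·
♙ · · · · · · ·
· ♙ ♙ ♙ ♙ ♙ ♙ ♙
♖ ♘ ♗ ♕ ♔ ♗ ♘ ♖


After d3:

♜ ♞ ♝ ♛ ♚ ♝ ♞ ♜
♟ ♟ ♟ ♟ ♟ ♟ · ♟
· · · · · · · ·
· · · · · · ♟ ·
· · · · · · · ·
♙ · · ♙ · · · ·
· ♙ ♙ · ♙ ♙ ♙ ♙
♖ ♘ ♗ ♕ ♔ ♗ ♘ ♖


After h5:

♜ ♞ ♝ ♛ ♚ ♝ ♞ ♜
♟ ♟ ♟ ♟ ♟ ♟ · ·
· · · · · · · ·
· · · · · · ♟ ♟
· · · · · · · ·
♙ · · ♙ · · · ·
· ♙ ♙ · ♙ ♙ ♙ ♙
♖ ♘ ♗ ♕ ♔ ♗ ♘ ♖



  a b c d e f g h
  ─────────────────
8│♜ ♞ ♝ ♛ ♚ ♝ ♞ ♜│8
7│♟ ♟ ♟ ♟ ♟ ♟ · ·│7
6│· · · · · · · ·│6
5│· · · · · · ♟ ♟│5
4│· · · · · · · ·│4
3│♙ · · ♙ · · · ·│3
2│· ♙ ♙ · ♙ ♙ ♙ ♙│2
1│♖ ♘ ♗ ♕ ♔ ♗ ♘ ♖│1
  ─────────────────
  a b c d e f g h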